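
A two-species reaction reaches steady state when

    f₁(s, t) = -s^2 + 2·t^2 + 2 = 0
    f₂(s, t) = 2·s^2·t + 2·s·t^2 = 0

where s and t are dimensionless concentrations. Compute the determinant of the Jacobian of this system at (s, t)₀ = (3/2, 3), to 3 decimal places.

J = [[-2·s, 4·t], [4·s·t + 2·t^2, 2·s^2 + 4·s·t]].
At the point, J = [[-3.000, 12.000], [36.000, 22.500]].
det J = -499.500.

-499.500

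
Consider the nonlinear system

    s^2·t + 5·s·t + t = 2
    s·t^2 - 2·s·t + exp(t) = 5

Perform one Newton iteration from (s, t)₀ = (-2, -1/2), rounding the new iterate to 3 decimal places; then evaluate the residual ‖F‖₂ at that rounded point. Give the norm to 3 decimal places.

177.431

At (-2, -1/2): F = (0.500, -6.89347).
Jacobian J = [[2·s·t + 5·t, s^2 + 5·s + 1], [t^2 - 2·t, 2·s·t - 2·s + exp(t)]].
At the point, J = [[-0.500, -5.000], [1.250, 6.60653]] (det J = 2.94673).
Solving J·Δ = −F gives Δ = (10.576, -0.958).
Then the next iterate is (s, t)₁ = (8.576, -1.458).
Re-evaluating at (8.576, -1.458): F = (-173.20970, 38.47087), so ‖F‖₂ = 177.431.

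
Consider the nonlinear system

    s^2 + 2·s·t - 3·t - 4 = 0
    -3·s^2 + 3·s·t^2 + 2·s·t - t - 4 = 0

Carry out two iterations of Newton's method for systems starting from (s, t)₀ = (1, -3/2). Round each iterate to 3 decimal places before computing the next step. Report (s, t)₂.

(0.407, -1.785)

At (1, -3/2): F = (-1.500, -1.750).
Jacobian J = [[2·s + 2·t, 2·s - 3], [-6·s + 3·t^2 + 2·t, 6·s·t + 2·s - 1]].
At the point, J = [[-1.000, -1.000], [-2.250, -8.000]] (det J = 5.750).
Solving J·Δ = −F gives Δ = (-1.783, 0.283).
Then the next iterate is (s, t)₁ = (-0.783, -1.217).
Round to (-0.783, -1.217) and repeat: F = (2.16991, -6.19552), J = [[-4.000, -4.566], [6.70727, 3.15147]].
Δ = (1.190, -0.568), so (s, t)₂ = (0.407, -1.785).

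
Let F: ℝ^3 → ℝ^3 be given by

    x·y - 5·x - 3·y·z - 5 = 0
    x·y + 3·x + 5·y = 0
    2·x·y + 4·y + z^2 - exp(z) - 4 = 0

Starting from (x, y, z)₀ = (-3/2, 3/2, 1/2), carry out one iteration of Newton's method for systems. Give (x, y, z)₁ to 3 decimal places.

At (-3/2, 3/2, 1/2): F = (-2.000, 0.750, -3.89872).
Jacobian J = [[y - 5, x - 3·z, -3·y], [y + 3, x + 5, 0], [2·y, 2·x + 4, 2·z - exp(z)]].
At the point, J = [[-3.500, -3.000, -4.500], [4.500, 3.500, 0.000], [3.000, 1.000, -0.64872]] (det J = 26.18910).
Solving J·Δ = −F gives Δ = (2.356, -3.243, -0.115).
Then the next iterate is (x, y, z)₁ = (0.856, -1.743, 0.385).

(0.856, -1.743, 0.385)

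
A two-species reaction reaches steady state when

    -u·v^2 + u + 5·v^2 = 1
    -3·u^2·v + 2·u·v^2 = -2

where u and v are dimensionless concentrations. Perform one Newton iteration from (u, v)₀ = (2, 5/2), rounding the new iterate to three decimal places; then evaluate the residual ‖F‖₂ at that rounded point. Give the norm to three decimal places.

3.044

At (2, 5/2): F = (19.750, -3.000).
Jacobian J = [[-v^2 + 1, -2·u·v + 10·v], [-6·u·v + 2·v^2, -3·u^2 + 4·u·v]].
At the point, J = [[-5.250, 15.000], [-17.500, 8.000]] (det J = 220.500).
Solving J·Δ = −F gives Δ = (-0.921, -1.639).
Then the next iterate is (u, v)₁ = (1.079, 0.861).
Re-evaluating at (1.079, 0.861): F = (2.98572, 0.59254), so ‖F‖₂ = 3.044.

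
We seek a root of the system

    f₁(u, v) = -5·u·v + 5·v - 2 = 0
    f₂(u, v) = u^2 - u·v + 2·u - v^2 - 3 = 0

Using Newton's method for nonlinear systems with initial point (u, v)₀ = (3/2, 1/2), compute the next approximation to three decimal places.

At (3/2, 1/2): F = (-3.250, 1.250).
Jacobian J = [[-5·v, -5·u + 5], [2·u - v + 2, -u - 2·v]].
At the point, J = [[-2.500, -2.500], [4.500, -2.500]] (det J = 17.500).
Solving J·Δ = −F gives Δ = (-0.643, -0.657).
Then the next iterate is (u, v)₁ = (0.857, -0.157).

(0.857, -0.157)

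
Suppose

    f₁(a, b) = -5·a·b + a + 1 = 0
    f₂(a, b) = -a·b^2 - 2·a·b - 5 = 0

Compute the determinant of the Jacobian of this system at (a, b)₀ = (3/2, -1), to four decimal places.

J = [[-5·b + 1, -5·a], [-b^2 - 2·b, -2·a·b - 2·a]].
At the point, J = [[6.0000, -7.5000], [1.0000, 0.0000]].
det J = 7.5000.

7.5000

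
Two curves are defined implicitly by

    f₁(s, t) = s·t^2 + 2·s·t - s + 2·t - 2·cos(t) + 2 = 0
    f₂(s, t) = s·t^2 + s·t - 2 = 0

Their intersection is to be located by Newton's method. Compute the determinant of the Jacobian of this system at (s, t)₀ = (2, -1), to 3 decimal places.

4.000

J = [[t^2 + 2·t - 1, 2·s·t + 2·s + 2·sin(t) + 2], [t^2 + t, 2·s·t + s]].
At the point, J = [[-2.000, 0.31706], [0.000, -2.000]].
det J = 4.000.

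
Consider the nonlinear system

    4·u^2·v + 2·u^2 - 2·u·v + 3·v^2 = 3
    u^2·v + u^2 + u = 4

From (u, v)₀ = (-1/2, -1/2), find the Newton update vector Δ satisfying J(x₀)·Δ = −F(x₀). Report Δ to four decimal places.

(6.7500, 4.0000)

At (-1/2, -1/2): F = (-2.7500, -4.3750).
Jacobian J = [[8·u·v + 4·u - 2·v, 4·u^2 - 2·u + 6·v], [2·u·v + 2·u + 1, u^2]].
At the point, J = [[1.0000, -1.0000], [0.5000, 0.2500]] (det J = 0.7500).
Solving J·Δ = −F gives Δ = (6.7500, 4.0000).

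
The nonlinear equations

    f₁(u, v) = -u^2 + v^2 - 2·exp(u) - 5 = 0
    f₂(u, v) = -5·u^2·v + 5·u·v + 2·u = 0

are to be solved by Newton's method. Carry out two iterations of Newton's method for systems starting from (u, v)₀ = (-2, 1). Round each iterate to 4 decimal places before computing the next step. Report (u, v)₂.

At (-2, 1): F = (-8.270671, -34.0000).
Jacobian J = [[-2·u - 2·exp(u), 2·v], [-10·u·v + 5·v + 2, -5·u^2 + 5·u]].
At the point, J = [[3.729329, 2.0000], [27.0000, -30.0000]] (det J = -165.879883).
Solving J·Δ = −F gives Δ = (1.9057, 0.5818).
Then the next iterate is (u, v)₁ = (-0.0943, 1.5818).
Round to (-0.0943, 1.5818) and repeat: F = (-4.326821, -1.004749), J = [[-1.631419, 3.1636], [11.400637, -0.515962]].
Δ = (0.1536, 1.4469), so (u, v)₂ = (0.0593, 3.0287).

(0.0593, 3.0287)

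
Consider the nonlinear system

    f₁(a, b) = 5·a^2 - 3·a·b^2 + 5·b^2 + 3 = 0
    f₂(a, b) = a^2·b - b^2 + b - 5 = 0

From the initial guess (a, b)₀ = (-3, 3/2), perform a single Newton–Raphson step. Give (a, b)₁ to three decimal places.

At (-3, 3/2): F = (79.500, 7.750).
Jacobian J = [[10·a - 3·b^2, -6·a·b + 10·b], [2·a·b, a^2 - 2·b + 1]].
At the point, J = [[-36.750, 42.000], [-9.000, 7.000]] (det J = 120.750).
Solving J·Δ = −F gives Δ = (-1.913, -3.567).
Then the next iterate is (a, b)₁ = (-4.913, -2.067).

(-4.913, -2.067)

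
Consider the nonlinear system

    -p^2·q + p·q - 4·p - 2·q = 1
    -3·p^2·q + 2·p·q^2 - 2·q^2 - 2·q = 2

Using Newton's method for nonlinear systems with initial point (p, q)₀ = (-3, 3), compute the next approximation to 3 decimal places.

At (-3, 3): F = (-31.000, -161.000).
Jacobian J = [[-2·p·q + q - 4, -p^2 + p - 2], [-6·p·q + 2·q^2, -3·p^2 + 4·p·q - 4·q - 2]].
At the point, J = [[17.000, -14.000], [72.000, -77.000]] (det J = -301.000).
Solving J·Δ = −F gives Δ = (0.442, -1.678).
Then the next iterate is (p, q)₁ = (-2.558, 1.322).

(-2.558, 1.322)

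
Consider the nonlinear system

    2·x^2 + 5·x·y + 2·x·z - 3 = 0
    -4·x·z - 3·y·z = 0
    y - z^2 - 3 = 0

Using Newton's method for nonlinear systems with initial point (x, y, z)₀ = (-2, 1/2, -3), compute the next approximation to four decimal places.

(-0.5010, -0.8827, -0.8529)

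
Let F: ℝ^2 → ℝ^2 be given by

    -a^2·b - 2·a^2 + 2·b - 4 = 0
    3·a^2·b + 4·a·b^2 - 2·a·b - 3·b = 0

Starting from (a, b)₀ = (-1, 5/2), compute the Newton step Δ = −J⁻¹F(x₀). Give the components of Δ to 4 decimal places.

At (-1, 5/2): F = (-3.5000, -20.0000).
Jacobian J = [[-2·a·b - 4·a, -a^2 + 2], [6·a·b + 4·b^2 - 2·b, 3·a^2 + 8·a·b - 2·a - 3]].
At the point, J = [[9.0000, 1.0000], [5.0000, -18.0000]] (det J = -167.0000).
Solving J·Δ = −F gives Δ = (0.4970, -0.9731).

(0.4970, -0.9731)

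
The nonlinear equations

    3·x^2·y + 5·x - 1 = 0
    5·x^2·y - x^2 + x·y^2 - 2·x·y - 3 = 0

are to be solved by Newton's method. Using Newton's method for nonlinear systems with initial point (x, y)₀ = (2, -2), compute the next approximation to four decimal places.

(1.1000, -2.1750)

At (2, -2): F = (-15.0000, -31.0000).
Jacobian J = [[6·x·y + 5, 3·x^2], [10·x·y - 2·x + y^2 - 2·y, 5·x^2 + 2·x·y - 2·x]].
At the point, J = [[-19.0000, 12.0000], [-36.0000, 8.0000]] (det J = 280.0000).
Solving J·Δ = −F gives Δ = (-0.9000, -0.1750).
Then the next iterate is (x, y)₁ = (1.1000, -2.1750).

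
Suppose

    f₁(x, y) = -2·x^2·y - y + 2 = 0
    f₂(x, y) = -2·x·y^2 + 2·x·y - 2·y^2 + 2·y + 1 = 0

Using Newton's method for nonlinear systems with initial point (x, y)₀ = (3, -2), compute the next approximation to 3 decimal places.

At (3, -2): F = (40.000, -47.000).
Jacobian J = [[-4·x·y, -2·x^2 - 1], [-2·y^2 + 2·y, -4·x·y + 2·x - 4·y + 2]].
At the point, J = [[24.000, -19.000], [-12.000, 40.000]] (det J = 732.000).
Solving J·Δ = −F gives Δ = (-0.966, 0.885).
Then the next iterate is (x, y)₁ = (2.034, -1.115).

(2.034, -1.115)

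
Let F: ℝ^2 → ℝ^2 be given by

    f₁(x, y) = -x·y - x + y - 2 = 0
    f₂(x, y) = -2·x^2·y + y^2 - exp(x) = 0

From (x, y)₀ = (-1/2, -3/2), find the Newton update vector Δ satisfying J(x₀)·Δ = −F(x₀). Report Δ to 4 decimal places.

At (-1/2, -3/2): F = (-3.7500, 2.393469).
Jacobian J = [[-y - 1, -x + 1], [-4·x·y - exp(x), -2·x^2 + 2·y]].
At the point, J = [[0.5000, 1.5000], [-3.606531, -3.5000]] (det J = 3.659796).
Solving J·Δ = −F gives Δ = (-2.6053, 3.3684).

(-2.6053, 3.3684)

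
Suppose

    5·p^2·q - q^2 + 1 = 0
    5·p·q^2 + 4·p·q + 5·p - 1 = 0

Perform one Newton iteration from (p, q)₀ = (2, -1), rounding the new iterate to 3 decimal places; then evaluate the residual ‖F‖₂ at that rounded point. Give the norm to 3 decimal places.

8.568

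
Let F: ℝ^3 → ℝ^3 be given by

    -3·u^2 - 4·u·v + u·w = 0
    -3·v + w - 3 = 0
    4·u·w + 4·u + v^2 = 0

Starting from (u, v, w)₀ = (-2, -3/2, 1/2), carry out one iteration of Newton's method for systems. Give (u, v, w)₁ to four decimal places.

At (-2, -3/2, 1/2): F = (-25.0000, 2.0000, -9.7500).
Jacobian J = [[-6·u - 4·v + w, -4·u, u], [0, -3, 1], [4·w + 4, 2·v, 4·u]].
At the point, J = [[18.5000, 8.0000, -2.0000], [0.0000, -3.0000, 1.0000], [6.0000, -3.0000, -8.0000]] (det J = 511.5000).
Solving J·Δ = −F gives Δ = (1.0841, 0.4724, -0.5828).
Then the next iterate is (u, v, w)₁ = (-0.9159, -1.0276, -0.0828).

(-0.9159, -1.0276, -0.0828)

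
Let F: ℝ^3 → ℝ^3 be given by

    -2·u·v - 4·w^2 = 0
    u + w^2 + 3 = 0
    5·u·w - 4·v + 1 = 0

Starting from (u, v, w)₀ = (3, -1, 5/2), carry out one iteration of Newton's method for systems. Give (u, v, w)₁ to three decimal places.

At (3, -1, 5/2): F = (-19.000, 12.250, 42.500).
Jacobian J = [[-2·v, -2·u, -8·w], [1, 0, 2·w], [5·w, -4, 5·u]].
At the point, J = [[2.000, -6.000, -20.000], [1.000, 0.000, 5.000], [12.500, -4.000, 15.000]] (det J = -165.000).
Solving J·Δ = −F gives Δ = (2.591, 7.591, -2.968).
Then the next iterate is (u, v, w)₁ = (5.591, 6.591, -0.468).

(5.591, 6.591, -0.468)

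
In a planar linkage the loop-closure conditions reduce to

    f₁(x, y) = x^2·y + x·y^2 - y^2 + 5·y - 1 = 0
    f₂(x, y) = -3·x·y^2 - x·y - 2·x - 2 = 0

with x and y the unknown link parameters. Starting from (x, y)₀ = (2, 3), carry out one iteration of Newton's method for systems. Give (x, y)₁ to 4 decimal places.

At (2, 3): F = (35.0000, -66.0000).
Jacobian J = [[2·x·y + y^2, x^2 + 2·x·y - 2·y + 5], [-3·y^2 - y - 2, -6·x·y - x]].
At the point, J = [[21.0000, 15.0000], [-32.0000, -38.0000]] (det J = -318.0000).
Solving J·Δ = −F gives Δ = (-1.0692, -0.8365).
Then the next iterate is (x, y)₁ = (0.9308, 2.1635).

(0.9308, 2.1635)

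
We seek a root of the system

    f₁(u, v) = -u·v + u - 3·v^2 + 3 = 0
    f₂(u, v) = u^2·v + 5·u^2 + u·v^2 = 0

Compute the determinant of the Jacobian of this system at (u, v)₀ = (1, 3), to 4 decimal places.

461.0000

J = [[-v + 1, -u - 6·v], [2·u·v + 10·u + v^2, u^2 + 2·u·v]].
At the point, J = [[-2.0000, -19.0000], [25.0000, 7.0000]].
det J = 461.0000.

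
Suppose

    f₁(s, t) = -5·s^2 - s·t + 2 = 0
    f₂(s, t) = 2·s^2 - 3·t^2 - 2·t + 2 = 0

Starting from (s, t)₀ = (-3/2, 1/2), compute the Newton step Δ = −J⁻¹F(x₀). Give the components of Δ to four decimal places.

At (-3/2, 1/2): F = (-8.5000, 4.7500).
Jacobian J = [[-10·s - t, -s], [4·s, -6·t - 2]].
At the point, J = [[14.5000, 1.5000], [-6.0000, -5.0000]] (det J = -63.5000).
Solving J·Δ = −F gives Δ = (0.5571, 0.2815).

(0.5571, 0.2815)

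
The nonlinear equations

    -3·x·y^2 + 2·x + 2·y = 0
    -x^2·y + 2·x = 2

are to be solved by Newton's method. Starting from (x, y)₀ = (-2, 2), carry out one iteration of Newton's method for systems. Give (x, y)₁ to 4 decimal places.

(-0.7818, 1.5455)

At (-2, 2): F = (24.0000, -14.0000).
Jacobian J = [[-3·y^2 + 2, -6·x·y + 2], [-2·x·y + 2, -x^2]].
At the point, J = [[-10.0000, 26.0000], [10.0000, -4.0000]] (det J = -220.0000).
Solving J·Δ = −F gives Δ = (1.2182, -0.4545).
Then the next iterate is (x, y)₁ = (-0.7818, 1.5455).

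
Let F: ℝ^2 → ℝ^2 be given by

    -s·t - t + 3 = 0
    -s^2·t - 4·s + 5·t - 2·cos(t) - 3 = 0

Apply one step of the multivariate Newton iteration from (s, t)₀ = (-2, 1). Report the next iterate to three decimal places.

At (-2, 1): F = (4.000, 4.91940).
Jacobian J = [[-t, -s - 1], [-2·s·t - 4, -s^2 + 2·sin(t) + 5]].
At the point, J = [[-1.000, 1.000], [0.000, 2.68294]] (det J = -2.68294).
Solving J·Δ = −F gives Δ = (2.166, -1.834).
Then the next iterate is (s, t)₁ = (0.166, -0.834).

(0.166, -0.834)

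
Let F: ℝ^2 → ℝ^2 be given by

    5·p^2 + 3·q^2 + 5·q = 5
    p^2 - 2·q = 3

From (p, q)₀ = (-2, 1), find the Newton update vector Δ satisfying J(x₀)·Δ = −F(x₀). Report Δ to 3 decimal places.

(0.417, -1.333)

At (-2, 1): F = (23.000, -1.000).
Jacobian J = [[10·p, 6·q + 5], [2·p, -2]].
At the point, J = [[-20.000, 11.000], [-4.000, -2.000]] (det J = 84.000).
Solving J·Δ = −F gives Δ = (0.417, -1.333).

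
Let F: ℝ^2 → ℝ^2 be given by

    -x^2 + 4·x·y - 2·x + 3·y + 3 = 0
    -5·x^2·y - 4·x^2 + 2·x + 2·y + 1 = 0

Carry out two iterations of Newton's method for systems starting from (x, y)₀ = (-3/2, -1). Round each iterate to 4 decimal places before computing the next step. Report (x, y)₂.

At (-3/2, -1): F = (6.7500, -1.7500).
Jacobian J = [[-2·x + 4·y - 2, 4·x + 3], [-10·x·y - 8·x + 2, -5·x^2 + 2]].
At the point, J = [[-3.0000, -3.0000], [-1.0000, -9.2500]] (det J = 24.7500).
Solving J·Δ = −F gives Δ = (2.7348, -0.4848).
Then the next iterate is (x, y)₁ = (1.2348, -1.4848).
Round to (1.2348, -1.4848) and repeat: F = (-12.782455, 5.720679), J = [[-10.4088, 7.9392], [10.455910, -5.623655]].
Δ = (1.0813, 3.0277), so (x, y)₂ = (2.3161, 1.5429).

(2.3161, 1.5429)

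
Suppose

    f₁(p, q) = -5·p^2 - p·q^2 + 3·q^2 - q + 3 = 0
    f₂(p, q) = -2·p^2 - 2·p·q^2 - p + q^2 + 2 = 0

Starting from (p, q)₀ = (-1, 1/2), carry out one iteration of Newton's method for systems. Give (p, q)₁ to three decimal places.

(-0.552, -0.457)

At (-1, 1/2): F = (-1.500, 1.750).
Jacobian J = [[-10·p - q^2, -2·p·q + 6·q - 1], [-4·p - 2·q^2 - 1, -4·p·q + 2·q]].
At the point, J = [[9.750, 3.000], [2.500, 3.000]] (det J = 21.750).
Solving J·Δ = −F gives Δ = (0.448, -0.957).
Then the next iterate is (p, q)₁ = (-0.552, -0.457).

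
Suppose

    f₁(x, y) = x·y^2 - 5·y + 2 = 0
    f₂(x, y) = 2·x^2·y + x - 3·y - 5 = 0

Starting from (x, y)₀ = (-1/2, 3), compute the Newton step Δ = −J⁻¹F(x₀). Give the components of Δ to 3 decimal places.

At (-1/2, 3): F = (-17.500, -13.000).
Jacobian J = [[y^2, 2·x·y - 5], [4·x·y + 1, 2·x^2 - 3]].
At the point, J = [[9.000, -8.000], [-5.000, -2.500]] (det J = -62.500).
Solving J·Δ = −F gives Δ = (-0.964, -3.272).

(-0.964, -3.272)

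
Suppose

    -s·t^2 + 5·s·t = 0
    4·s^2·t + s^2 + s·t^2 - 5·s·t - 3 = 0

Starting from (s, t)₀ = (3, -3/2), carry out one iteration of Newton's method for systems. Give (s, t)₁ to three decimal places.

(2.732, -0.390)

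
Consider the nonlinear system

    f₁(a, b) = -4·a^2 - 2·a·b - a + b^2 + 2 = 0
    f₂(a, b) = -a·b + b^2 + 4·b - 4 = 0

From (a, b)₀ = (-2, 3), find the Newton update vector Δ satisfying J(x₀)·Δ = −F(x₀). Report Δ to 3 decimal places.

At (-2, 3): F = (9.000, 23.000).
Jacobian J = [[-8·a - 2·b - 1, -2·a + 2·b], [-b, -a + 2·b + 4]].
At the point, J = [[9.000, 10.000], [-3.000, 12.000]] (det J = 138.000).
Solving J·Δ = −F gives Δ = (0.884, -1.696).

(0.884, -1.696)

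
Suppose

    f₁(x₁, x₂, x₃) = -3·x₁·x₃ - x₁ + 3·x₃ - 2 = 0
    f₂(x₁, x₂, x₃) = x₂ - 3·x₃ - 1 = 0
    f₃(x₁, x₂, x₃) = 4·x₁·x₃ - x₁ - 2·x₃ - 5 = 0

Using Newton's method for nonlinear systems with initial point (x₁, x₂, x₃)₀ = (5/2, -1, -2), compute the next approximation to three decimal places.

At (5/2, -1, -2): F = (4.500, 4.000, -23.500).
Jacobian J = [[-3·x₃ - 1, 0, -3·x₁ + 3], [0, 1, -3], [4·x₃ - 1, 0, 4·x₁ - 2]].
At the point, J = [[5.000, 0.000, -4.500], [0.000, 1.000, -3.000], [-9.000, 0.000, 8.000]] (det J = -0.500).
Solving J·Δ = −F gives Δ = (-139.500, -466.000, -154.000).
Then the next iterate is (x₁, x₂, x₃)₁ = (-137.000, -467.000, -156.000).

(-137.000, -467.000, -156.000)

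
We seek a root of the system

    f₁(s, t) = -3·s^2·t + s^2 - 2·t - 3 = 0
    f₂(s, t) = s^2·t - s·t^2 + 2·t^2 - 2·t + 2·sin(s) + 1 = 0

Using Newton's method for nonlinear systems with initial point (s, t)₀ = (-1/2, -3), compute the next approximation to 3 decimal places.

(-0.399, -1.366)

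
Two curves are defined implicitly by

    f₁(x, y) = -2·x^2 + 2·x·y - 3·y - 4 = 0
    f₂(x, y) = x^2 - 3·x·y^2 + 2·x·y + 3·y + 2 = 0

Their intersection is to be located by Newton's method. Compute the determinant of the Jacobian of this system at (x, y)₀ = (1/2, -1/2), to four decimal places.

J = [[-4·x + 2·y, 2·x - 3], [2·x - 3·y^2 + 2·y, -6·x·y + 2·x + 3]].
At the point, J = [[-3.0000, -2.0000], [-0.7500, 5.5000]].
det J = -18.0000.

-18.0000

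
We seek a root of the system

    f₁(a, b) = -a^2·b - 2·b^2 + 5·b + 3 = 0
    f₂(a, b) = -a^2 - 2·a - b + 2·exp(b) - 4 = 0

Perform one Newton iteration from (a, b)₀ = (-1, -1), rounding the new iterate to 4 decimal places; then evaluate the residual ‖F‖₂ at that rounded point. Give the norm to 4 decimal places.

At (-1, -1): F = (-3.0000, -1.264241).
Jacobian J = [[-2·a·b, -a^2 - 4·b + 5], [-2·a - 2, 2·exp(b) - 1]].
At the point, J = [[-2.0000, 8.0000], [0.0000, -0.264241]] (det J = 0.528482).
Solving J·Δ = −F gives Δ = (-20.6377, -4.7844).
Then the next iterate is (a, b)₁ = (-21.6377, -5.7844).
Re-evaluating at (-21.6377, -5.7844): F = (2615.358024, -423.124111), so ‖F‖₂ = 2649.3644.

2649.3644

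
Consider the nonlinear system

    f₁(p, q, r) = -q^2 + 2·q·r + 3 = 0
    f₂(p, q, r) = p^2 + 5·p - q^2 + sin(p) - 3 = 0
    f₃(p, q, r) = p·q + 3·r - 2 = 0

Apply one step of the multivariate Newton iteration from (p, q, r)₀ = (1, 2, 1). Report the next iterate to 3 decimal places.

(0.903, 1.778, 0.139)

At (1, 2, 1): F = (3.000, -0.15853, 3.000).
Jacobian J = [[0, -2·q + 2·r, 2·q], [2·p + cos(p) + 5, -2·q, 0], [q, p, 3]].
At the point, J = [[0.000, -2.000, 4.000], [7.54030, -4.000, 0.000], [2.000, 1.000, 3.000]] (det J = 107.40302).
Solving J·Δ = −F gives Δ = (-0.097, -0.222, -0.861).
Then the next iterate is (p, q, r)₁ = (0.903, 1.778, 0.139).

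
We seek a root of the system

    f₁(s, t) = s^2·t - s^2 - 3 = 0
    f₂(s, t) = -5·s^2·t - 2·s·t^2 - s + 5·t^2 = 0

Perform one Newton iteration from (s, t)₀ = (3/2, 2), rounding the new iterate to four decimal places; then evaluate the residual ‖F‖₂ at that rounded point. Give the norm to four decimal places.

10.5690

At (3/2, 2): F = (-0.7500, -16.0000).
Jacobian J = [[2·s·t - 2·s, s^2], [-10·s·t - 2·t^2 - 1, -5·s^2 - 4·s·t + 10·t]].
At the point, J = [[3.0000, 2.2500], [-39.0000, -3.2500]] (det J = 78.0000).
Solving J·Δ = −F gives Δ = (-0.4928, 0.9904).
Then the next iterate is (s, t)₁ = (1.0072, 2.9904).
Re-evaluating at (1.0072, 2.9904): F = (-0.980835, 10.523421), so ‖F‖₂ = 10.5690.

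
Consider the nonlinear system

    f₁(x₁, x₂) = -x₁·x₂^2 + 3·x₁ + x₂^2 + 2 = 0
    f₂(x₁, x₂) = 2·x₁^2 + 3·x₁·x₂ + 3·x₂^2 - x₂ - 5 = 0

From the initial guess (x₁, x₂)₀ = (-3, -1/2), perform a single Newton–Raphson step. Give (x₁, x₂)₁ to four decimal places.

At (-3, -1/2): F = (-6.0000, 18.7500).
Jacobian J = [[-x₂^2 + 3, -2·x₁·x₂ + 2·x₂], [4·x₁ + 3·x₂, 3·x₁ + 6·x₂ - 1]].
At the point, J = [[2.7500, -4.0000], [-13.5000, -13.0000]] (det J = -89.7500).
Solving J·Δ = −F gives Δ = (1.7047, -0.3280).
Then the next iterate is (x₁, x₂)₁ = (-1.2953, -0.8280).

(-1.2953, -0.8280)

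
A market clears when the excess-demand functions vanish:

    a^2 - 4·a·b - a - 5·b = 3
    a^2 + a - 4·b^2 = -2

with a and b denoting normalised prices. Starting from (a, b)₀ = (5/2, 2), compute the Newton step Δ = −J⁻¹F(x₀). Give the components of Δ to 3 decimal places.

At (5/2, 2): F = (-29.250, -5.250).
Jacobian J = [[2·a - 4·b - 1, -4·a - 5], [2·a + 1, -8·b]].
At the point, J = [[-4.000, -15.000], [6.000, -16.000]] (det J = 154.000).
Solving J·Δ = −F gives Δ = (-2.528, -1.276).

(-2.528, -1.276)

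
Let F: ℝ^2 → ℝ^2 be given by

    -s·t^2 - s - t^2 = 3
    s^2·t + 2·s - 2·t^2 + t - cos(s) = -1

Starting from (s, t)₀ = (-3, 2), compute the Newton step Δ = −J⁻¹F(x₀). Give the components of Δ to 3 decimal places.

(0.674, -0.579)

At (-3, 2): F = (8.000, 7.98999).
Jacobian J = [[-t^2 - 1, -2·s·t - 2·t], [2·s·t + sin(s) + 2, s^2 - 4·t + 1]].
At the point, J = [[-5.000, 8.000], [-10.14112, 2.000]] (det J = 71.12896).
Solving J·Δ = −F gives Δ = (0.674, -0.579).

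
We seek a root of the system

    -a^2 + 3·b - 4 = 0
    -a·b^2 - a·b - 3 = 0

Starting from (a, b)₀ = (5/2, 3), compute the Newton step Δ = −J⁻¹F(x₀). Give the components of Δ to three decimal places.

(-0.979, -1.215)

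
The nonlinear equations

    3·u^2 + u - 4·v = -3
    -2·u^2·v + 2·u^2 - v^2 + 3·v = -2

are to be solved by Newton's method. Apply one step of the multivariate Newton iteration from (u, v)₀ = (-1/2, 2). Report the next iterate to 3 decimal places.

(-2.420, 1.773)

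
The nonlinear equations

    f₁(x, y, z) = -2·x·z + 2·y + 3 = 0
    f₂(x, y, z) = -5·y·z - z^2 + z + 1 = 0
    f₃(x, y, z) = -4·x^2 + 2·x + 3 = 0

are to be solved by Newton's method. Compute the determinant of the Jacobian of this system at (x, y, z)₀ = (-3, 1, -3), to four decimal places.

-2236.0000

J = [[-2·z, 2, -2·x], [0, -5·z, -5·y - 2·z + 1], [-8·x + 2, 0, 0]].
At the point, J = [[6.0000, 2.0000, 6.0000], [0.0000, 15.0000, 2.0000], [26.0000, 0.0000, 0.0000]].
det J = -2236.0000.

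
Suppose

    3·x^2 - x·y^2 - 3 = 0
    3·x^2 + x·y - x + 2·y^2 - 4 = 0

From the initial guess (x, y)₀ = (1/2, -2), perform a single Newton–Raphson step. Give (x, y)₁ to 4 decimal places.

At (1/2, -2): F = (-4.2500, 3.2500).
Jacobian J = [[6·x - y^2, -2·x·y], [6·x + y - 1, x + 4·y]].
At the point, J = [[-1.0000, 2.0000], [0.0000, -7.5000]] (det J = 7.5000).
Solving J·Δ = −F gives Δ = (-3.3833, 0.4333).
Then the next iterate is (x, y)₁ = (-2.8833, -1.5667).

(-2.8833, -1.5667)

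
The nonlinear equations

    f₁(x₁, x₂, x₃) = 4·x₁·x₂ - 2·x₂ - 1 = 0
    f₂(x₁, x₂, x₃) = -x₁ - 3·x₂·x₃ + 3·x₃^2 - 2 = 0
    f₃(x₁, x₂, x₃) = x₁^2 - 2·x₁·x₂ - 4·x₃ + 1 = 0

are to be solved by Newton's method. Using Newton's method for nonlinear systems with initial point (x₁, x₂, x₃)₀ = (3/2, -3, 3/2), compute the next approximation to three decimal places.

(0.560, -2.569, 0.625)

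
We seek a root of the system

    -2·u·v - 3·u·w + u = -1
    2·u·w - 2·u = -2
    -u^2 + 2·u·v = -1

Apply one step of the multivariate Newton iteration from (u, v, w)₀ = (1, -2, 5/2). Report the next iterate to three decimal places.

At (1, -2, 5/2): F = (-1.500, 5.000, -4.000).
Jacobian J = [[-2·v - 3·w + 1, -2·u, -3·u], [2·w - 2, 0, 2·u], [-2·u + 2·v, 2·u, 0]].
At the point, J = [[-2.500, -2.000, -3.000], [3.000, 0.000, 2.000], [-6.000, 2.000, 0.000]] (det J = 16.000).
Solving J·Δ = −F gives Δ = (0.500, 3.500, -3.250).
Then the next iterate is (u, v, w)₁ = (1.500, 1.500, -0.750).

(1.500, 1.500, -0.750)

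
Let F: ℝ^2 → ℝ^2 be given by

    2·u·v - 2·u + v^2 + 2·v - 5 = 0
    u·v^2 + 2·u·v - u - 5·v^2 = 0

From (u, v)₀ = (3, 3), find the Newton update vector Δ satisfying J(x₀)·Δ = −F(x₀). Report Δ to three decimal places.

(-0.409, -1.455)

At (3, 3): F = (22.000, -3.000).
Jacobian J = [[2·v - 2, 2·u + 2·v + 2], [v^2 + 2·v - 1, 2·u·v + 2·u - 10·v]].
At the point, J = [[4.000, 14.000], [14.000, -6.000]] (det J = -220.000).
Solving J·Δ = −F gives Δ = (-0.409, -1.455).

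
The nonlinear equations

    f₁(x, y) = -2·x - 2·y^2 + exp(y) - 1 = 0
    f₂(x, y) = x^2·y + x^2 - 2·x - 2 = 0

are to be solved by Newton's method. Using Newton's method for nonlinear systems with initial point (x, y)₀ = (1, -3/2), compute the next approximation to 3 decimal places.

At (1, -3/2): F = (-7.27687, -4.500).
Jacobian J = [[-2, -4·y + exp(y)], [2·x·y + 2·x - 2, x^2]].
At the point, J = [[-2.000, 6.22313], [-3.000, 1.000]] (det J = 16.66939).
Solving J·Δ = −F gives Δ = (-1.243, 0.770).
Then the next iterate is (x, y)₁ = (-0.243, -0.730).

(-0.243, -0.730)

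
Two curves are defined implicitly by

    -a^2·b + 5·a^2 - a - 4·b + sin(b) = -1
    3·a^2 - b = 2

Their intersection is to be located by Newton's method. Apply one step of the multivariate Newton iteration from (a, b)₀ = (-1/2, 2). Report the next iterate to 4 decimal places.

(-1.5326, 1.8478)

At (-1/2, 2): F = (-4.840703, -3.2500).
Jacobian J = [[-2·a·b + 10·a - 1, -a^2 + cos(b) - 4], [6·a, -1]].
At the point, J = [[-4.0000, -4.666147], [-3.0000, -1.0000]] (det J = -9.998441).
Solving J·Δ = −F gives Δ = (-1.0326, -0.1522).
Then the next iterate is (a, b)₁ = (-1.5326, 1.8478).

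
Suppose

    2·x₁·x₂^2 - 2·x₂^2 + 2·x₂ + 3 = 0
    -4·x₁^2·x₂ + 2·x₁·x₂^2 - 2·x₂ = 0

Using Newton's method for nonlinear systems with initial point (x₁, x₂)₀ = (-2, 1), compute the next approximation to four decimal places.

(-0.4844, 1.2031)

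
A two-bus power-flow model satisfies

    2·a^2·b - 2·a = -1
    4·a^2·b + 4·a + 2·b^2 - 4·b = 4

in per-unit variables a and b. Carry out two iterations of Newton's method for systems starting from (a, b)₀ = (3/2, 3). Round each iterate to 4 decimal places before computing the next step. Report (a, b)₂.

At (3/2, 3): F = (11.5000, 35.0000).
Jacobian J = [[4·a·b - 2, 2·a^2], [8·a·b + 4, 4·a^2 + 4·b - 4]].
At the point, J = [[16.0000, 4.5000], [40.0000, 17.0000]] (det J = 92.0000).
Solving J·Δ = −F gives Δ = (-0.4130, -1.0870).
Then the next iterate is (a, b)₁ = (1.0870, 1.9130).
Round to (1.0870, 1.9130) and repeat: F = (3.346683, 9.056504), J = [[6.317724, 2.363138], [20.635448, 8.378276]].
Δ = (-1.5928, 2.8421), so (a, b)₂ = (-0.5058, 4.7551).

(-0.5058, 4.7551)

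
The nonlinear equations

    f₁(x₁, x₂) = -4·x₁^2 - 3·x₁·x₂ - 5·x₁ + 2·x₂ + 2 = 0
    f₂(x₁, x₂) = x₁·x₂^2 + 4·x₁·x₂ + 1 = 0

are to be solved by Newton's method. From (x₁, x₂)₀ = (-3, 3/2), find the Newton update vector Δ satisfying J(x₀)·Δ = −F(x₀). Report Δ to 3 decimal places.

(0.794, -0.819)

At (-3, 3/2): F = (-2.500, -23.750).
Jacobian J = [[-8·x₁ - 3·x₂ - 5, -3·x₁ + 2], [x₂^2 + 4·x₂, 2·x₁·x₂ + 4·x₁]].
At the point, J = [[14.500, 11.000], [8.250, -21.000]] (det J = -395.250).
Solving J·Δ = −F gives Δ = (0.794, -0.819).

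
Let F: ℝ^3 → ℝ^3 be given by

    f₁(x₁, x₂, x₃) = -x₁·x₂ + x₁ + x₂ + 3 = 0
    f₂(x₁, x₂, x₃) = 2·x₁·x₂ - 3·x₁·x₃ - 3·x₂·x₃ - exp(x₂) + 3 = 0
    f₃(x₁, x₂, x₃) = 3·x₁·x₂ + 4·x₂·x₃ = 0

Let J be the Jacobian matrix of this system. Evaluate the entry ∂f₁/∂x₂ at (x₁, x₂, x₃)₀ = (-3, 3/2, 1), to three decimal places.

4.000

∂f₁/∂x₂ = -x₁ + 1.
At (-3, 3/2, 1) this is 4.000.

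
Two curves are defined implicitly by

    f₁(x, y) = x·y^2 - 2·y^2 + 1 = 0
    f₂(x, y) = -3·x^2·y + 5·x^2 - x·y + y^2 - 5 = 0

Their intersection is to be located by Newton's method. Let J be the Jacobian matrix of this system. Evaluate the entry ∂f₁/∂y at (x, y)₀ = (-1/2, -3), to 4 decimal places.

∂f₁/∂y = 2·x·y - 4·y.
At (-1/2, -3) this is 15.0000.

15.0000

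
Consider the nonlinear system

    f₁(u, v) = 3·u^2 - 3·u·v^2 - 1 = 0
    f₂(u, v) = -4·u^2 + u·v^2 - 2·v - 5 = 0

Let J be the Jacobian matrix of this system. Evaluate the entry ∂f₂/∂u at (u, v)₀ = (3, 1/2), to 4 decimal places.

-23.7500

∂f₂/∂u = -8·u + v^2.
At (3, 1/2) this is -23.7500.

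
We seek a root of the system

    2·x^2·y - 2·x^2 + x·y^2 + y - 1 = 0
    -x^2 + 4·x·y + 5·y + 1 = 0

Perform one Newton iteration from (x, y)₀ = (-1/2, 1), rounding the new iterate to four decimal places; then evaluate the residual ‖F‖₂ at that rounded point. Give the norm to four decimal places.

At (-1/2, 1): F = (-0.5000, 3.7500).
Jacobian J = [[4·x·y - 4·x + y^2, 2·x^2 + 2·x·y + 1], [-2·x + 4·y, 4·x + 5]].
At the point, J = [[1.0000, 0.5000], [5.0000, 3.0000]] (det J = 0.5000).
Solving J·Δ = −F gives Δ = (6.7500, -12.5000).
Then the next iterate is (x, y)₁ = (6.2500, -11.5000).
Re-evaluating at (6.2500, -11.5000): F = (-162.5000, -383.0625), so ‖F‖₂ = 416.1047.

416.1047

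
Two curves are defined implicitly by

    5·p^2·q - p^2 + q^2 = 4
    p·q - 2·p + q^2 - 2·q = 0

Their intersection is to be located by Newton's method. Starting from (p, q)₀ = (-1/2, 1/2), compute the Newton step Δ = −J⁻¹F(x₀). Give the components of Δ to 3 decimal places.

At (-1/2, 1/2): F = (-3.375, 0.000).
Jacobian J = [[10·p·q - 2·p, 5·p^2 + 2·q], [q - 2, p + 2·q - 2]].
At the point, J = [[-1.500, 2.250], [-1.500, -1.500]] (det J = 5.625).
Solving J·Δ = −F gives Δ = (-0.900, 0.900).

(-0.900, 0.900)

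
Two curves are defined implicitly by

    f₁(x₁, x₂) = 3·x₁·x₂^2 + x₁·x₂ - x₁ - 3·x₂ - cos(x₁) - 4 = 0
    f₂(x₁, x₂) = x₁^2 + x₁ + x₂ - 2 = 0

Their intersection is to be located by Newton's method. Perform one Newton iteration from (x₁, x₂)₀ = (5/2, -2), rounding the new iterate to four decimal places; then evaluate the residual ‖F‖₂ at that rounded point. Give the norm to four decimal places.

At (5/2, -2): F = (25.301144, 4.7500).
Jacobian J = [[3·x₂^2 + x₂ + sin(x₁) - 1, 6·x₁·x₂ + x₁ - 3], [2·x₁ + 1, 1]].
At the point, J = [[9.598472, -30.5000], [6.0000, 1.0000]] (det J = 192.598472).
Solving J·Δ = −F gives Δ = (-0.8836, 0.5515).
Then the next iterate is (x₁, x₂)₁ = (1.6164, -1.4485).
Re-evaluating at (1.6164, -1.4485): F = (6.607692, 0.780649), so ‖F‖₂ = 6.6536.

6.6536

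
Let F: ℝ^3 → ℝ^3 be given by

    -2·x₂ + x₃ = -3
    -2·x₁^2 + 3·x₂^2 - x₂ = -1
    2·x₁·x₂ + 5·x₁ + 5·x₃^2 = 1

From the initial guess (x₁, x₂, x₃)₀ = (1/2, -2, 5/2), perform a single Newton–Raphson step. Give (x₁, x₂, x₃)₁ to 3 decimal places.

At (1/2, -2, 5/2): F = (9.500, 14.500, 30.750).
Jacobian J = [[0, -2, 1], [-4·x₁, 6·x₂ - 1, 0], [2·x₂ + 5, 2·x₁, 10·x₃]].
At the point, J = [[0.000, -2.000, 1.000], [-2.000, -13.000, 0.000], [1.000, 1.000, 25.000]] (det J = -89.000).
Solving J·Δ = −F gives Δ = (-21.890, 4.483, -0.534).
Then the next iterate is (x₁, x₂, x₃)₁ = (-21.390, 2.483, 1.966).

(-21.390, 2.483, 1.966)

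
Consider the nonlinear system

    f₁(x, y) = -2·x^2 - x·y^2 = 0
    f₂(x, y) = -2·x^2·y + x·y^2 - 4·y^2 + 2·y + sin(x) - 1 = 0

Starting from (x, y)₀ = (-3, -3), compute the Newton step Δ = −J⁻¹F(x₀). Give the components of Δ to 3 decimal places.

(-0.133, 0.478)

At (-3, -3): F = (9.000, -16.14112).
Jacobian J = [[-4·x - y^2, -2·x·y], [-4·x·y + y^2 + cos(x), -2·x^2 + 2·x·y - 8·y + 2]].
At the point, J = [[3.000, -18.000], [-27.98999, 26.000]] (det J = -425.81986).
Solving J·Δ = −F gives Δ = (-0.133, 0.478).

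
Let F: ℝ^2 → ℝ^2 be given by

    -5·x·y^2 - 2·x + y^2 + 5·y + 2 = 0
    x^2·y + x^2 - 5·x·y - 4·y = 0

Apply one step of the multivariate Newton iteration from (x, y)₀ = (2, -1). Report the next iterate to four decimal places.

At (2, -1): F = (-16.0000, 14.0000).
Jacobian J = [[-5·y^2 - 2, -10·x·y + 2·y + 5], [2·x·y + 2·x - 5·y, x^2 - 5·x - 4]].
At the point, J = [[-7.0000, 23.0000], [5.0000, -10.0000]] (det J = -45.0000).
Solving J·Δ = −F gives Δ = (-3.6000, -0.4000).
Then the next iterate is (x, y)₁ = (-1.6000, -1.4000).

(-1.6000, -1.4000)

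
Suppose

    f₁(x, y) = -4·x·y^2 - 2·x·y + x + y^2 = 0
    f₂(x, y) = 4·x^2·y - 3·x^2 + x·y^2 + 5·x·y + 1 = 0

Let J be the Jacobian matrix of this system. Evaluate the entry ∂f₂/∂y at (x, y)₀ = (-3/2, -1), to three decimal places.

4.500

∂f₂/∂y = 4·x^2 + 2·x·y + 5·x.
At (-3/2, -1) this is 4.500.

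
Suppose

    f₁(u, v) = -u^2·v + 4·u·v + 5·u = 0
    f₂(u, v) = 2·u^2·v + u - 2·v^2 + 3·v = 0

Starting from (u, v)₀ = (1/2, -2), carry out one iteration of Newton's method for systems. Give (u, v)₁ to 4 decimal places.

(2.7200, -0.1600)

At (1/2, -2): F = (-1.0000, -14.5000).
Jacobian J = [[-2·u·v + 4·v + 5, -u^2 + 4·u], [4·u·v + 1, 2·u^2 - 4·v + 3]].
At the point, J = [[-1.0000, 1.7500], [-3.0000, 11.5000]] (det J = -6.2500).
Solving J·Δ = −F gives Δ = (2.2200, 1.8400).
Then the next iterate is (u, v)₁ = (2.7200, -0.1600).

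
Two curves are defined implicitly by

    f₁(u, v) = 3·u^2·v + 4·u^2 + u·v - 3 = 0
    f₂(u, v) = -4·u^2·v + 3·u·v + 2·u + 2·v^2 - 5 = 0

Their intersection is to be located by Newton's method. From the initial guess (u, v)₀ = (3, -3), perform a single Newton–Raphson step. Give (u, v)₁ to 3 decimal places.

(1.828, -2.389)

At (3, -3): F = (-57.000, 100.000).
Jacobian J = [[6·u·v + 8·u + v, 3·u^2 + u], [-8·u·v + 3·v + 2, -4·u^2 + 3·u + 4·v]].
At the point, J = [[-33.000, 30.000], [65.000, -39.000]] (det J = -663.000).
Solving J·Δ = −F gives Δ = (-1.172, 0.611).
Then the next iterate is (u, v)₁ = (1.828, -2.389).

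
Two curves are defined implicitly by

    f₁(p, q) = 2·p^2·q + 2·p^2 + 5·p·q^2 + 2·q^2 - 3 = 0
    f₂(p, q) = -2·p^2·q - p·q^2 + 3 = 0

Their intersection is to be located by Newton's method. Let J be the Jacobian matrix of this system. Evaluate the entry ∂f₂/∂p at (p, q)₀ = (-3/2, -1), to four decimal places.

-7.0000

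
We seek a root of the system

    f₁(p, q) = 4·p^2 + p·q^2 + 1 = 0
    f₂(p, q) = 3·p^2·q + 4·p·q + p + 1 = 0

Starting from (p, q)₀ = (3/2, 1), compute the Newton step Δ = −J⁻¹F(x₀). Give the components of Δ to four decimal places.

(-0.8152, -0.3010)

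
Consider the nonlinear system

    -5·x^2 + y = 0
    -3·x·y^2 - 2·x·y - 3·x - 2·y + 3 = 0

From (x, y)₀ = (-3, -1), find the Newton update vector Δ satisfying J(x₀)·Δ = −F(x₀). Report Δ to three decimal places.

At (-3, -1): F = (-46.000, 17.000).
Jacobian J = [[-10·x, 1], [-3·y^2 - 2·y - 3, -6·x·y - 2·x - 2]].
At the point, J = [[30.000, 1.000], [-4.000, -14.000]] (det J = -416.000).
Solving J·Δ = −F gives Δ = (1.507, 0.784).

(1.507, 0.784)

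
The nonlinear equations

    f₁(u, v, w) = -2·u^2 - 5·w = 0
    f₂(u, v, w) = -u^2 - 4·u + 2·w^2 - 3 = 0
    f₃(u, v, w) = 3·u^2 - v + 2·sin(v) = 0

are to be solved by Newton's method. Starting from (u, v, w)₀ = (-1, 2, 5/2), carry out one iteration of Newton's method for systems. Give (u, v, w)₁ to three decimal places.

At (-1, 2, 5/2): F = (-14.500, 12.500, 2.81859).
Jacobian J = [[-4·u, 0, -5], [-2·u - 4, 0, 4·w], [6·u, 2·cos(v) - 1, 0]].
At the point, J = [[4.000, 0.000, -5.000], [-2.000, 0.000, 10.000], [-6.000, -1.83229, 0.000]] (det J = 54.96881).
Solving J·Δ = −F gives Δ = (2.750, -7.467, -0.700).
Then the next iterate is (u, v, w)₁ = (1.750, -5.467, 1.800).

(1.750, -5.467, 1.800)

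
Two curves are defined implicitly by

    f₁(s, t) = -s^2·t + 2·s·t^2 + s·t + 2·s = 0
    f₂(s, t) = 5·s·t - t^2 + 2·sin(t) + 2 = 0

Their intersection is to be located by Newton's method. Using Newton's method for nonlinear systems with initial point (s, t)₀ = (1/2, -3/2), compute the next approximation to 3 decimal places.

(0.517, -0.415)

At (1/2, -3/2): F = (2.875, -5.99499).
Jacobian J = [[-2·s·t + 2·t^2 + t + 2, -s^2 + 4·s·t + s], [5·t, 5·s - 2·t + 2·cos(t)]].
At the point, J = [[6.500, -2.750], [-7.500, 5.64147]] (det J = 16.04458).
Solving J·Δ = −F gives Δ = (0.017, 1.085).
Then the next iterate is (s, t)₁ = (0.517, -0.415).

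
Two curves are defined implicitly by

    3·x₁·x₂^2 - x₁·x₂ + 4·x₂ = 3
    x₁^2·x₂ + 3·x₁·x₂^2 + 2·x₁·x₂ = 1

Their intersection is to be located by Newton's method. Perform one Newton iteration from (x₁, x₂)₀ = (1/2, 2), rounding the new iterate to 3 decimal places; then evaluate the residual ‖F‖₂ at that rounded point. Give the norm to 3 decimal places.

2.225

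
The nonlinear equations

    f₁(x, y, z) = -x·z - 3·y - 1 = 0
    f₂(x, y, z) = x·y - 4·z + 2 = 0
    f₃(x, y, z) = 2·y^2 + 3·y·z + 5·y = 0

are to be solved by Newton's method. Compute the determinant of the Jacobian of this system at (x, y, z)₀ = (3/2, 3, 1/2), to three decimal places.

-46.000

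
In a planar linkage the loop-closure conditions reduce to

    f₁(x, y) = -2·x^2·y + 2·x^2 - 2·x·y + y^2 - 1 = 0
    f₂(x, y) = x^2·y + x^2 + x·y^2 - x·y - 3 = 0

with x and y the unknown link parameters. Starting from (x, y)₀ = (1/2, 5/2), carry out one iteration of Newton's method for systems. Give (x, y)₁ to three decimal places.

At (1/2, 5/2): F = (2.000, -0.250).
Jacobian J = [[-4·x·y + 4·x - 2·y, -2·x^2 - 2·x + 2·y], [2·x·y + 2·x + y^2 - y, x^2 + 2·x·y - x]].
At the point, J = [[-8.000, 3.500], [7.250, 2.250]] (det J = -43.375).
Solving J·Δ = −F gives Δ = (0.124, -0.288).
Then the next iterate is (x, y)₁ = (0.624, 2.212).

(0.624, 2.212)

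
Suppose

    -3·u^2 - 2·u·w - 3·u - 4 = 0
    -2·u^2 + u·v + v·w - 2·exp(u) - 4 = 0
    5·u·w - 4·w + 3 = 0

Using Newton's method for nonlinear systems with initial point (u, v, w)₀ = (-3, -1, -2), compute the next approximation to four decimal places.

At (-3, -1, -2): F = (-34.0000, -17.099574, 41.0000).
Jacobian J = [[-6·u - 2·w - 3, 0, -2·u], [-4·u + v - 2·exp(u), u + w, v], [5·w, 0, 5·u - 4]].
At the point, J = [[19.0000, 0.0000, 6.0000], [10.900426, -5.0000, -1.0000], [-10.0000, 0.0000, -19.0000]] (det J = 1505.0000).
Solving J·Δ = −F gives Δ = (1.3289, -0.8145, 1.4585).
Then the next iterate is (u, v, w)₁ = (-1.6711, -1.8145, -0.5415).

(-1.6711, -1.8145, -0.5415)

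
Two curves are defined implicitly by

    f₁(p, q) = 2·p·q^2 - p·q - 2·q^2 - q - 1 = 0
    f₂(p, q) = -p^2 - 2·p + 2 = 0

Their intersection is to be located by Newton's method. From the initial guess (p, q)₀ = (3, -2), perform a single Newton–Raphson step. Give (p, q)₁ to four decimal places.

At (3, -2): F = (23.0000, -13.0000).
Jacobian J = [[2·q^2 - q, 4·p·q - p - 4·q - 1], [-2·p - 2, 0]].
At the point, J = [[10.0000, -20.0000], [-8.0000, 0.0000]] (det J = -160.0000).
Solving J·Δ = −F gives Δ = (-1.6250, 0.3375).
Then the next iterate is (p, q)₁ = (1.3750, -1.6625).

(1.3750, -1.6625)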